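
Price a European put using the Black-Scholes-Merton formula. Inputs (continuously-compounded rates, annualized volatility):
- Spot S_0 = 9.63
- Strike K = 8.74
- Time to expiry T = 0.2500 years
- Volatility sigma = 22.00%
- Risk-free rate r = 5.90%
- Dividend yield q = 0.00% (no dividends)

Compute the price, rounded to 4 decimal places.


d1 = (ln(S/K) + (r - q + 0.5*sigma^2) * T) / (sigma * sqrt(T)) = 1.07066396
d2 = d1 - sigma * sqrt(T) = 0.96066396
exp(-rT) = 0.98535825; exp(-qT) = 1.00000000
P = K * exp(-rT) * N(-d2) - S_0 * exp(-qT) * N(-d1)
N(-d1) = 0.14216028; N(-d2) = 0.16836058
P = 8.7400 * 0.98535825 * 0.16836058 - 9.6300 * 1.00000000 * 0.14216028 = 0.0809

Answer: Price = 0.0809


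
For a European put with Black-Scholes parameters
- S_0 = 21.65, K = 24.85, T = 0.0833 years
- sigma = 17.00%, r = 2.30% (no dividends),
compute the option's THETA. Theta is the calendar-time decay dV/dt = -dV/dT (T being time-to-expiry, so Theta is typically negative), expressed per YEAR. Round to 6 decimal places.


d1 = -2.7460069566; d2 = -2.7950719135
phi(d1) = 0.0091938947; exp(-qT) = 1.0000000000; exp(-rT) = 0.9980859342
Theta = -S*exp(-qT)*phi(d1)*sigma/(2*sqrt(T)) + r*K*exp(-rT)*N(-d2) - q*S*exp(-qT)*N(-d1)
N(-d1) = 0.9969837258; N(-d2) = 0.9974055914; sqrt(T) = 0.2886173938
Term 1 = -21.6500 * 1.0000000000 * 0.0091938947 * 0.1700 / (2 * 0.2886173938) = -0.0586210848
Term 2 = 0.0230 * 24.8500 * 0.9980859342 * 0.9974055914 = 0.5689760197
Term 3 = 0 (no dividend yield, q = 0)
Theta = -0.0586210848 + (0.5689760197) + (0.0000000000) = 0.510355

Answer: Theta = 0.510355


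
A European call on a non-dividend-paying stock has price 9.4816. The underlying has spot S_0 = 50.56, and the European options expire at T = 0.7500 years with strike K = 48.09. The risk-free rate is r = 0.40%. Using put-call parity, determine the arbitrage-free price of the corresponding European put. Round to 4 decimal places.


Put-call parity: C - P = S_0 * exp(-qT) - K * exp(-rT).
S_0 * exp(-qT) = 50.5600 * 1.00000000 = 50.56000000
K * exp(-rT) = 48.0900 * 0.99700450 = 47.94594619
P = C - S*exp(-qT) + K*exp(-rT)
P = 9.4816 - 50.56000000 + 47.94594619 = 6.8675

Answer: Put price = 6.8675


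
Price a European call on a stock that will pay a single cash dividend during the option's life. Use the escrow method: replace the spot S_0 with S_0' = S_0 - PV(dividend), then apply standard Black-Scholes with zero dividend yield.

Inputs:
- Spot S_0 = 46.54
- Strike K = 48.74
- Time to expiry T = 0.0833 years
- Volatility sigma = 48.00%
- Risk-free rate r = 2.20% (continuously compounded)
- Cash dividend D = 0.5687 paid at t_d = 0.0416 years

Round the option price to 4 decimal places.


PV(D) = D * exp(-r * t_d) = 0.5687 * 0.99908522 = 0.56817976
S_0' = S_0 - PV(D) = 46.5400 - 0.56817976 = 45.97182024
d1 = (ln(S_0'/K) + (r + sigma^2/2)*T) / (sigma*sqrt(T)) = -0.33956924
d2 = d1 - sigma*sqrt(T) = -0.47810559
exp(-rT) = 0.99816908
N(d1) = 0.36709047; N(d2) = 0.31628753
C = S_0' * N(d1) - K * exp(-rT) * N(d2) = 45.97182024 * 0.36709047 - 48.7400 * 0.99816908 * 0.31628753 = 1.4882

Answer: Price = 1.4882


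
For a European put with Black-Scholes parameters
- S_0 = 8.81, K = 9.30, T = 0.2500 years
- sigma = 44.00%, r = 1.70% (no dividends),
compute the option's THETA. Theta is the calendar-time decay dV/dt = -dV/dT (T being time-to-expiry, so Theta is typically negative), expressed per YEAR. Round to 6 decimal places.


Answer: Theta = -1.436493

Derivation:
d1 = -0.1167134555; d2 = -0.3367134555
phi(d1) = 0.3962343109; exp(-qT) = 1.0000000000; exp(-rT) = 0.9957590185
Theta = -S*exp(-qT)*phi(d1)*sigma/(2*sqrt(T)) + r*K*exp(-rT)*N(-d2) - q*S*exp(-qT)*N(-d1)
N(-d1) = 0.5464564364; N(-d2) = 0.6318335405; sqrt(T) = 0.5000000000
Term 1 = -8.8100 * 1.0000000000 * 0.3962343109 * 0.4400 / (2 * 0.5000000000) = -1.5359626828
Term 2 = 0.0170 * 9.3000 * 0.9957590185 * 0.6318335405 = 0.0994692389
Term 3 = 0 (no dividend yield, q = 0)
Theta = -1.5359626828 + (0.0994692389) + (0.0000000000) = -1.436493


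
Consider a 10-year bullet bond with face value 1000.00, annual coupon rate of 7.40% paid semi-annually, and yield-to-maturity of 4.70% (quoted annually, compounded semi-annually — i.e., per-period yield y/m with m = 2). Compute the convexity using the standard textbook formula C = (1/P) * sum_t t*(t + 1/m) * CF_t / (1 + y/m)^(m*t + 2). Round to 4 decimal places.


Coupon per period c = face * coupon_rate / m = 37.000000
Periods per year m = 2; per-period yield y/m = 0.023500
Number of cashflows N = 20
Cashflows (t years, CF_t, discount factor 1/(1+y/m)^(m*t), PV):
  t = 0.5000: CF_t = 37.000000, DF = 0.977040, PV = 36.150464
  t = 1.0000: CF_t = 37.000000, DF = 0.954606, PV = 35.320434
  t = 1.5000: CF_t = 37.000000, DF = 0.932688, PV = 34.509462
  t = 2.0000: CF_t = 37.000000, DF = 0.911273, PV = 33.717109
  t = 2.5000: CF_t = 37.000000, DF = 0.890350, PV = 32.942950
  t = 3.0000: CF_t = 37.000000, DF = 0.869907, PV = 32.186566
  t = 3.5000: CF_t = 37.000000, DF = 0.849934, PV = 31.447548
  t = 4.0000: CF_t = 37.000000, DF = 0.830419, PV = 30.725499
  t = 4.5000: CF_t = 37.000000, DF = 0.811352, PV = 30.020029
  t = 5.0000: CF_t = 37.000000, DF = 0.792723, PV = 29.330756
  t = 5.5000: CF_t = 37.000000, DF = 0.774522, PV = 28.657309
  t = 6.0000: CF_t = 37.000000, DF = 0.756739, PV = 27.999325
  t = 6.5000: CF_t = 37.000000, DF = 0.739363, PV = 27.356448
  t = 7.0000: CF_t = 37.000000, DF = 0.722387, PV = 26.728333
  t = 7.5000: CF_t = 37.000000, DF = 0.705801, PV = 26.114639
  t = 8.0000: CF_t = 37.000000, DF = 0.689596, PV = 25.515035
  t = 8.5000: CF_t = 37.000000, DF = 0.673762, PV = 24.929199
  t = 9.0000: CF_t = 37.000000, DF = 0.658292, PV = 24.356814
  t = 9.5000: CF_t = 37.000000, DF = 0.643178, PV = 23.797571
  t = 10.0000: CF_t = 1037.000000, DF = 0.628410, PV = 651.661129
Price P = sum_t PV_t = 1213.466619
Convexity numerator sum_t t*(t + 1/m) * CF_t / (1+y/m)^(m*t + 2):
  t = 0.5000: term = 17.254731
  t = 1.0000: term = 50.575664
  t = 1.5000: term = 98.828850
  t = 2.0000: term = 160.932829
  t = 2.5000: term = 235.856613
  t = 3.0000: term = 322.617742
  t = 3.5000: term = 420.280400
  t = 4.0000: term = 527.953604
  t = 4.5000: term = 644.789453
  t = 5.0000: term = 769.981435
  t = 5.5000: term = 902.762796
  t = 6.0000: term = 1042.404969
  t = 6.5000: term = 1188.216054
  t = 7.0000: term = 1339.539349
  t = 7.5000: term = 1495.751942
  t = 8.0000: term = 1656.263346
  t = 8.5000: term = 1820.514181
  t = 9.0000: term = 1987.974910
  t = 9.5000: term = 2158.144612
  t = 10.0000: term = 65318.382480
Convexity = (1/P) * sum = 82159.025962 / 1213.466619 = 67.706045

Answer: Convexity = 67.7060


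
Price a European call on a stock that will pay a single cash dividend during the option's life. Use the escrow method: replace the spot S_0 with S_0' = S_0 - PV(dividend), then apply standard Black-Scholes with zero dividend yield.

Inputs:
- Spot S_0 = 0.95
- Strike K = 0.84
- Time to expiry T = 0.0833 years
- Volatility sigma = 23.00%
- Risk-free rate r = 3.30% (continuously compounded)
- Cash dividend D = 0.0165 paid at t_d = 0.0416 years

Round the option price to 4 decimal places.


Answer: Price = 0.0971

Derivation:
PV(D) = D * exp(-r * t_d) = 0.0165 * 0.99862814 = 0.01647736
S_0' = S_0 - PV(D) = 0.9500 - 0.01647736 = 0.93352264
d1 = (ln(S_0'/K) + (r + sigma^2/2)*T) / (sigma*sqrt(T)) = 1.66484142
d2 = d1 - sigma*sqrt(T) = 1.59845942
exp(-rT) = 0.99725487
N(d1) = 0.95202780; N(d2) = 0.94502961
C = S_0' * N(d1) - K * exp(-rT) * N(d2) = 0.93352264 * 0.95202780 - 0.8400 * 0.99725487 * 0.94502961 = 0.0971


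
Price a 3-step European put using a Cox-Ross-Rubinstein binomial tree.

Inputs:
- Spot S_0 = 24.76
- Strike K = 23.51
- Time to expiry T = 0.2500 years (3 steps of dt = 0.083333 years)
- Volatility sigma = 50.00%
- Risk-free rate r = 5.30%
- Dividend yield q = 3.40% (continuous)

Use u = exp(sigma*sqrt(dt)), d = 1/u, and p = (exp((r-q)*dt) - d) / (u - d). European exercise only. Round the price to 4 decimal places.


dt = T/N = 0.083333
u = exp(sigma*sqrt(dt)) = 1.155274; d = 1/u = 0.865596
p = (exp((r-q)*dt) - d) / (u - d) = 0.469448
Discount per step: exp(-r*dt) = 0.995593
Stock lattice S(k, i) with i counting down-moves:
  k=0: S(0,0) = 24.7600
  k=1: S(1,0) = 28.6046; S(1,1) = 21.4321
  k=2: S(2,0) = 33.0461; S(2,1) = 24.7600; S(2,2) = 18.5516
  k=3: S(3,0) = 38.1773; S(3,1) = 28.6046; S(3,2) = 21.4321; S(3,3) = 16.0582
Terminal payoffs V(N, i) = max(K - S_T, 0):
  V(3,0) = 0.000000; V(3,1) = 0.000000; V(3,2) = 2.077855; V(3,3) = 7.451846
Backward induction: V(k, i) = exp(-r*dt) * [p * V(k+1, i) + (1-p) * V(k+1, i+1)].
  V(2,0) = exp(-r*dt) * [p*0.000000 + (1-p)*0.000000] = 0.000000
  V(2,1) = exp(-r*dt) * [p*0.000000 + (1-p)*2.077855] = 1.097551
  V(2,2) = exp(-r*dt) * [p*2.077855 + (1-p)*7.451846] = 4.907314
  V(1,0) = exp(-r*dt) * [p*0.000000 + (1-p)*1.097551] = 0.579742
  V(1,1) = exp(-r*dt) * [p*1.097551 + (1-p)*4.907314] = 3.105083
  V(0,0) = exp(-r*dt) * [p*0.579742 + (1-p)*3.105083] = 1.911106

Answer: Price = V(0,0) = 1.9111


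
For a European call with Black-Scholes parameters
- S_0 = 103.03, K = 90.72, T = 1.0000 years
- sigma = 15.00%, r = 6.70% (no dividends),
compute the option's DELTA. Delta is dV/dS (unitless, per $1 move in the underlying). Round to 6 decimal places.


d1 = 1.3699491199; d2 = 1.2199491199
phi(d1) = 0.1560905754; exp(-qT) = 1.0000000000; exp(-rT) = 0.9351952013
N(d1) = 0.9146486075
Delta = exp(-qT) * N(d1) = 1.0000000000 * 0.9146486075 = 0.914649

Answer: Delta = 0.914649


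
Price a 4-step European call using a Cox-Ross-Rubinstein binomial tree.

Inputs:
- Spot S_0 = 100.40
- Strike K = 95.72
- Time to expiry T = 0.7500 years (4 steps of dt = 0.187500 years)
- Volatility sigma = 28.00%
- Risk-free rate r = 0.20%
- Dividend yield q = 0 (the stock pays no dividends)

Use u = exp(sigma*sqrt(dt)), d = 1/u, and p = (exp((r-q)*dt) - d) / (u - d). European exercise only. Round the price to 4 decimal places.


Answer: Price = V(0,0) = 12.1817

Derivation:
dt = T/N = 0.187500
u = exp(sigma*sqrt(dt)) = 1.128900; d = 1/u = 0.885818
p = (exp((r-q)*dt) - d) / (u - d) = 0.471269
Discount per step: exp(-r*dt) = 0.999625
Stock lattice S(k, i) with i counting down-moves:
  k=0: S(0,0) = 100.4000
  k=1: S(1,0) = 113.3415; S(1,1) = 88.9361
  k=2: S(2,0) = 127.9512; S(2,1) = 100.4000; S(2,2) = 78.7813
  k=3: S(3,0) = 144.4441; S(3,1) = 113.3415; S(3,2) = 88.9361; S(3,3) = 69.7859
  k=4: S(4,0) = 163.0630; S(4,1) = 127.9512; S(4,2) = 100.4000; S(4,3) = 78.7813; S(4,4) = 61.8176
Terminal payoffs V(N, i) = max(S_T - K, 0):
  V(4,0) = 67.342968; V(4,1) = 32.231249; V(4,2) = 4.680000; V(4,3) = 0.000000; V(4,4) = 0.000000
Backward induction: V(k, i) = exp(-r*dt) * [p * V(k+1, i) + (1-p) * V(k+1, i+1)].
  V(3,0) = exp(-r*dt) * [p*67.342968 + (1-p)*32.231249] = 48.760031
  V(3,1) = exp(-r*dt) * [p*32.231249 + (1-p)*4.680000] = 17.657431
  V(3,2) = exp(-r*dt) * [p*4.680000 + (1-p)*0.000000] = 2.204713
  V(3,3) = exp(-r*dt) * [p*0.000000 + (1-p)*0.000000] = 0.000000
  V(2,0) = exp(-r*dt) * [p*48.760031 + (1-p)*17.657431] = 32.303012
  V(2,1) = exp(-r*dt) * [p*17.657431 + (1-p)*2.204713] = 9.483546
  V(2,2) = exp(-r*dt) * [p*2.204713 + (1-p)*0.000000] = 1.038624
  V(1,0) = exp(-r*dt) * [p*32.303012 + (1-p)*9.483546] = 20.230069
  V(1,1) = exp(-r*dt) * [p*9.483546 + (1-p)*1.038624] = 5.016573
  V(0,0) = exp(-r*dt) * [p*20.230069 + (1-p)*5.016573] = 12.181656


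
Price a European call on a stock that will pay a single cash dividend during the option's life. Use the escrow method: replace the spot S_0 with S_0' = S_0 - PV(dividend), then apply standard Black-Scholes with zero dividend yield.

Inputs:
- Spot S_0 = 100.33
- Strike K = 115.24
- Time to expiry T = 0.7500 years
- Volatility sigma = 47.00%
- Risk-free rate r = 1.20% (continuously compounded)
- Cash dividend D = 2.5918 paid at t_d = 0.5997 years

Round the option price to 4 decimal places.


PV(D) = D * exp(-r * t_d) = 2.5918 * 0.99282943 = 2.57321532
S_0' = S_0 - PV(D) = 100.3300 - 2.57321532 = 97.75678468
d1 = (ln(S_0'/K) + (r + sigma^2/2)*T) / (sigma*sqrt(T)) = -0.17860221
d2 = d1 - sigma*sqrt(T) = -0.58563415
exp(-rT) = 0.99104038
N(d1) = 0.42912503; N(d2) = 0.27906070
C = S_0' * N(d1) - K * exp(-rT) * N(d2) = 97.75678468 * 0.42912503 - 115.2400 * 0.99104038 * 0.27906070 = 10.0791

Answer: Price = 10.0791


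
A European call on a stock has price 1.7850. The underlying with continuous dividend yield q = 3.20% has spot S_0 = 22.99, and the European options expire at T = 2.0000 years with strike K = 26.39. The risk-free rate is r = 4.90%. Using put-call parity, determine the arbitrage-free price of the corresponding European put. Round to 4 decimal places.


Answer: Put price = 4.1467

Derivation:
Put-call parity: C - P = S_0 * exp(-qT) - K * exp(-rT).
S_0 * exp(-qT) = 22.9900 * 0.93800500 = 21.56473494
K * exp(-rT) = 26.3900 * 0.90664890 = 23.92646457
P = C - S*exp(-qT) + K*exp(-rT)
P = 1.7850 - 21.56473494 + 23.92646457 = 4.1467


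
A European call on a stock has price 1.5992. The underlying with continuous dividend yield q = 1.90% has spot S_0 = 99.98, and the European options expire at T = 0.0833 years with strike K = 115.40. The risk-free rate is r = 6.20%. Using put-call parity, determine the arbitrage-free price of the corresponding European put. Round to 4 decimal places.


Put-call parity: C - P = S_0 * exp(-qT) - K * exp(-rT).
S_0 * exp(-qT) = 99.9800 * 0.99841855 = 99.82188681
K * exp(-rT) = 115.4000 * 0.99484871 = 114.80554155
P = C - S*exp(-qT) + K*exp(-rT)
P = 1.5992 - 99.82188681 + 114.80554155 = 16.5829

Answer: Put price = 16.5829


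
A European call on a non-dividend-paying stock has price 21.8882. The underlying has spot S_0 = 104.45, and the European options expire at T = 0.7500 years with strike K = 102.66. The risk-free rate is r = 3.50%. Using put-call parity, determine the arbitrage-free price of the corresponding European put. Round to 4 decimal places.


Answer: Put price = 17.4384

Derivation:
Put-call parity: C - P = S_0 * exp(-qT) - K * exp(-rT).
S_0 * exp(-qT) = 104.4500 * 1.00000000 = 104.45000000
K * exp(-rT) = 102.6600 * 0.97409154 = 100.00023711
P = C - S*exp(-qT) + K*exp(-rT)
P = 21.8882 - 104.45000000 + 100.00023711 = 17.4384


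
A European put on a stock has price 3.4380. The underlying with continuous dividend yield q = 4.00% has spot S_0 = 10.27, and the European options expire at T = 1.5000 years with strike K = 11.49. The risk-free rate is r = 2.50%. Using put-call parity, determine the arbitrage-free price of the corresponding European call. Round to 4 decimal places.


Put-call parity: C - P = S_0 * exp(-qT) - K * exp(-rT).
S_0 * exp(-qT) = 10.2700 * 0.94176453 = 9.67192176
K * exp(-rT) = 11.4900 * 0.96319442 = 11.06710386
C = P + S*exp(-qT) - K*exp(-rT)
C = 3.4380 + 9.67192176 - 11.06710386 = 2.0428

Answer: Call price = 2.0428


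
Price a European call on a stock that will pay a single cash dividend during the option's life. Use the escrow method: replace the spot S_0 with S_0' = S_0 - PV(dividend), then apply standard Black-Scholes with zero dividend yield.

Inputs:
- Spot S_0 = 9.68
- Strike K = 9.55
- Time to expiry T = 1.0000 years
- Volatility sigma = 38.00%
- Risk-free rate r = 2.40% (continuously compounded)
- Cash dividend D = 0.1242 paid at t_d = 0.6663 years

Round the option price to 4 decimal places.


PV(D) = D * exp(-r * t_d) = 0.1242 * 0.98413598 = 0.12222969
S_0' = S_0 - PV(D) = 9.6800 - 0.12222969 = 9.55777031
d1 = (ln(S_0'/K) + (r + sigma^2/2)*T) / (sigma*sqrt(T)) = 0.25529820
d2 = d1 - sigma*sqrt(T) = -0.12470180
exp(-rT) = 0.97628571
N(d1) = 0.60075360; N(d2) = 0.45037981
C = S_0' * N(d1) - K * exp(-rT) * N(d2) = 9.55777031 * 0.60075360 - 9.5500 * 0.97628571 * 0.45037981 = 1.5427

Answer: Price = 1.5427


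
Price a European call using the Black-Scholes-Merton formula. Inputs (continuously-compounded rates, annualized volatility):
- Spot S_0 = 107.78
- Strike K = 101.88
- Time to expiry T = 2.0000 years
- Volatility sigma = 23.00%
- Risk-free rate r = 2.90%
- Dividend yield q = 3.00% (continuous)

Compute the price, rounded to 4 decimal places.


Answer: Price = 15.6251

Derivation:
d1 = (ln(S/K) + (r - q + 0.5*sigma^2) * T) / (sigma * sqrt(T)) = 0.32956237
d2 = d1 - sigma * sqrt(T) = 0.00429325
exp(-rT) = 0.94364995; exp(-qT) = 0.94176453
C = S_0 * exp(-qT) * N(d1) - K * exp(-rT) * N(d2)
N(d1) = 0.62913467; N(d2) = 0.50171275
C = 107.7800 * 0.94176453 * 0.62913467 - 101.8800 * 0.94364995 * 0.50171275 = 15.6251


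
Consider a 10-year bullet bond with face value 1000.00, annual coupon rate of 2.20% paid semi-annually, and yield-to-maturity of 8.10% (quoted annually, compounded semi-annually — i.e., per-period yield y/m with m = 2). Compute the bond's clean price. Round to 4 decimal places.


Answer: Price = 600.8546

Derivation:
Coupon per period c = face * coupon_rate / m = 11.000000
Periods per year m = 2; per-period yield y/m = 0.040500
Number of cashflows N = 20
Cashflows (t years, CF_t, discount factor 1/(1+y/m)^(m*t), PV):
  t = 0.5000: CF_t = 11.000000, DF = 0.961076, PV = 10.571840
  t = 1.0000: CF_t = 11.000000, DF = 0.923668, PV = 10.160346
  t = 1.5000: CF_t = 11.000000, DF = 0.887715, PV = 9.764869
  t = 2.0000: CF_t = 11.000000, DF = 0.853162, PV = 9.384785
  t = 2.5000: CF_t = 11.000000, DF = 0.819954, PV = 9.019496
  t = 3.0000: CF_t = 11.000000, DF = 0.788039, PV = 8.668425
  t = 3.5000: CF_t = 11.000000, DF = 0.757365, PV = 8.331018
  t = 4.0000: CF_t = 11.000000, DF = 0.727886, PV = 8.006745
  t = 4.5000: CF_t = 11.000000, DF = 0.699554, PV = 7.695094
  t = 5.0000: CF_t = 11.000000, DF = 0.672325, PV = 7.395573
  t = 5.5000: CF_t = 11.000000, DF = 0.646156, PV = 7.107711
  t = 6.0000: CF_t = 11.000000, DF = 0.621005, PV = 6.831053
  t = 6.5000: CF_t = 11.000000, DF = 0.596833, PV = 6.565164
  t = 7.0000: CF_t = 11.000000, DF = 0.573602, PV = 6.309624
  t = 7.5000: CF_t = 11.000000, DF = 0.551276, PV = 6.064031
  t = 8.0000: CF_t = 11.000000, DF = 0.529818, PV = 5.827997
  t = 8.5000: CF_t = 11.000000, DF = 0.509196, PV = 5.601151
  t = 9.0000: CF_t = 11.000000, DF = 0.489376, PV = 5.383134
  t = 9.5000: CF_t = 11.000000, DF = 0.470328, PV = 5.173603
  t = 10.0000: CF_t = 1011.000000, DF = 0.452021, PV = 456.992912
Price P = sum_t PV_t = 600.854573


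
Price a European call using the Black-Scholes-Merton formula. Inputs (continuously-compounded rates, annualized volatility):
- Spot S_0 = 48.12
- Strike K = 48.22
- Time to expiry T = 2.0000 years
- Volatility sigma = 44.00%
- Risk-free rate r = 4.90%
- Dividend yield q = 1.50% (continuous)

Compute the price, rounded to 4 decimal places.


Answer: Price = 12.5937

Derivation:
d1 = (ln(S/K) + (r - q + 0.5*sigma^2) * T) / (sigma * sqrt(T)) = 0.41707089
d2 = d1 - sigma * sqrt(T) = -0.20518307
exp(-rT) = 0.90664890; exp(-qT) = 0.97044553
C = S_0 * exp(-qT) * N(d1) - K * exp(-rT) * N(d2)
N(d1) = 0.66168672; N(d2) = 0.41871455
C = 48.1200 * 0.97044553 * 0.66168672 - 48.2200 * 0.90664890 * 0.41871455 = 12.5937


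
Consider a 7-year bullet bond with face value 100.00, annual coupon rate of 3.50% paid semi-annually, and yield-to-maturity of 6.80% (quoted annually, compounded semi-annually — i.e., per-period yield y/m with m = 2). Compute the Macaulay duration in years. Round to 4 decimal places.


Coupon per period c = face * coupon_rate / m = 1.750000
Periods per year m = 2; per-period yield y/m = 0.034000
Number of cashflows N = 14
Cashflows (t years, CF_t, discount factor 1/(1+y/m)^(m*t), PV):
  t = 0.5000: CF_t = 1.750000, DF = 0.967118, PV = 1.692456
  t = 1.0000: CF_t = 1.750000, DF = 0.935317, PV = 1.636805
  t = 1.5000: CF_t = 1.750000, DF = 0.904562, PV = 1.582984
  t = 2.0000: CF_t = 1.750000, DF = 0.874818, PV = 1.530932
  t = 2.5000: CF_t = 1.750000, DF = 0.846052, PV = 1.480592
  t = 3.0000: CF_t = 1.750000, DF = 0.818233, PV = 1.431907
  t = 3.5000: CF_t = 1.750000, DF = 0.791327, PV = 1.384823
  t = 4.0000: CF_t = 1.750000, DF = 0.765307, PV = 1.339287
  t = 4.5000: CF_t = 1.750000, DF = 0.740142, PV = 1.295249
  t = 5.0000: CF_t = 1.750000, DF = 0.715805, PV = 1.252658
  t = 5.5000: CF_t = 1.750000, DF = 0.692268, PV = 1.211468
  t = 6.0000: CF_t = 1.750000, DF = 0.669505, PV = 1.171633
  t = 6.5000: CF_t = 1.750000, DF = 0.647490, PV = 1.133107
  t = 7.0000: CF_t = 101.750000, DF = 0.626199, PV = 63.715761
Price P = sum_t PV_t = 81.859663
Macaulay numerator sum_t t * PV_t:
  t * PV_t at t = 0.5000: 0.846228
  t * PV_t at t = 1.0000: 1.636805
  t * PV_t at t = 1.5000: 2.374475
  t * PV_t at t = 2.0000: 3.061864
  t * PV_t at t = 2.5000: 3.701480
  t * PV_t at t = 3.0000: 4.295721
  t * PV_t at t = 3.5000: 4.846881
  t * PV_t at t = 4.0000: 5.357149
  t * PV_t at t = 4.5000: 5.828620
  t * PV_t at t = 5.0000: 6.263292
  t * PV_t at t = 5.5000: 6.663077
  t * PV_t at t = 6.0000: 7.029798
  t * PV_t at t = 6.5000: 7.365198
  t * PV_t at t = 7.0000: 446.010328
Macaulay duration D = (sum_t t * PV_t) / P = 505.280915 / 81.859663 = 6.172526

Answer: Macaulay duration = 6.1725 years


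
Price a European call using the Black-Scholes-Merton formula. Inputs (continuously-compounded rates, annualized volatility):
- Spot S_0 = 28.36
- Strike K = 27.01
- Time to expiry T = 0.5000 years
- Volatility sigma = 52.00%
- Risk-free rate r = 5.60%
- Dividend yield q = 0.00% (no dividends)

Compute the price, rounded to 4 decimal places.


Answer: Price = 5.1173

Derivation:
d1 = (ln(S/K) + (r - q + 0.5*sigma^2) * T) / (sigma * sqrt(T)) = 0.39264153
d2 = d1 - sigma * sqrt(T) = 0.02494600
exp(-rT) = 0.97238837; exp(-qT) = 1.00000000
C = S_0 * exp(-qT) * N(d1) - K * exp(-rT) * N(d2)
N(d1) = 0.65270787; N(d2) = 0.50995098
C = 28.3600 * 1.00000000 * 0.65270787 - 27.0100 * 0.97238837 * 0.50995098 = 5.1173


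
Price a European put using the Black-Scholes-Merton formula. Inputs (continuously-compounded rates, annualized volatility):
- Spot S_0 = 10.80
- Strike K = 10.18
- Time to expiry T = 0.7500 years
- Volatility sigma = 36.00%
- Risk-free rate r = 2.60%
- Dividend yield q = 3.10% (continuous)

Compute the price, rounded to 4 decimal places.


d1 = (ln(S/K) + (r - q + 0.5*sigma^2) * T) / (sigma * sqrt(T)) = 0.33348753
d2 = d1 - sigma * sqrt(T) = 0.02171839
exp(-rT) = 0.98068890; exp(-qT) = 0.97701820
P = K * exp(-rT) * N(-d2) - S_0 * exp(-qT) * N(-d1)
N(-d1) = 0.36938315; N(-d2) = 0.49133630
P = 10.1800 * 0.98068890 * 0.49133630 - 10.8000 * 0.97701820 * 0.36938315 = 1.0076

Answer: Price = 1.0076


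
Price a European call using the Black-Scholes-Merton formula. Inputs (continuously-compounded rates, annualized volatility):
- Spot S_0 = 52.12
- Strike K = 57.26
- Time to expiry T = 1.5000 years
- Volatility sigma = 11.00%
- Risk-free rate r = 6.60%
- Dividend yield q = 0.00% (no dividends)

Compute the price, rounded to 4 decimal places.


d1 = (ln(S/K) + (r - q + 0.5*sigma^2) * T) / (sigma * sqrt(T)) = 0.10407698
d2 = d1 - sigma * sqrt(T) = -0.03064495
exp(-rT) = 0.90574271; exp(-qT) = 1.00000000
C = S_0 * exp(-qT) * N(d1) - K * exp(-rT) * N(d2)
N(d1) = 0.54144587; N(d2) = 0.48777635
C = 52.1200 * 1.00000000 * 0.54144587 - 57.2600 * 0.90574271 * 0.48777635 = 2.9227

Answer: Price = 2.9227


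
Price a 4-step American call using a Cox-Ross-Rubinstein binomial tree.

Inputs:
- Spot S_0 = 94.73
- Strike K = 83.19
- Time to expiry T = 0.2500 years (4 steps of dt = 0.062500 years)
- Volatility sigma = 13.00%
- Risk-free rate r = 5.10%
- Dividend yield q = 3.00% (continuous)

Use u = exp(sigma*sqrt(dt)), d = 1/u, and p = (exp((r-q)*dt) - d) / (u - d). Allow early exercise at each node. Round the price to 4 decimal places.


dt = T/N = 0.062500
u = exp(sigma*sqrt(dt)) = 1.033034; d = 1/u = 0.968022
p = (exp((r-q)*dt) - d) / (u - d) = 0.512078
Discount per step: exp(-r*dt) = 0.996818
Stock lattice S(k, i) with i counting down-moves:
  k=0: S(0,0) = 94.7300
  k=1: S(1,0) = 97.8593; S(1,1) = 91.7008
  k=2: S(2,0) = 101.0920; S(2,1) = 94.7300; S(2,2) = 88.7684
  k=3: S(3,0) = 104.4314; S(3,1) = 97.8593; S(3,2) = 91.7008; S(3,3) = 85.9298
  k=4: S(4,0) = 107.8812; S(4,1) = 101.0920; S(4,2) = 94.7300; S(4,3) = 88.7684; S(4,4) = 83.1820
Terminal payoffs V(N, i) = max(S_T - K, 0):
  V(4,0) = 24.691213; V(4,1) = 17.901974; V(4,2) = 11.540000; V(4,3) = 5.578401; V(4,4) = 0.000000
Backward induction: V(k, i) = exp(-r*dt) * [p * V(k+1, i) + (1-p) * V(k+1, i+1)]; then take max(V_cont, immediate exercise) for American.
  V(3,0) = exp(-r*dt) * [p*24.691213 + (1-p)*17.901974] = 21.310556; exercise = 21.241436; V(3,0) = max -> 21.310556
  V(3,1) = exp(-r*dt) * [p*17.901974 + (1-p)*11.540000] = 14.750732; exercise = 14.669301; V(3,1) = max -> 14.750732
  V(3,2) = exp(-r*dt) * [p*11.540000 + (1-p)*5.578401] = 8.603735; exercise = 8.510767; V(3,2) = max -> 8.603735
  V(3,3) = exp(-r*dt) * [p*5.578401 + (1-p)*0.000000] = 2.847484; exercise = 2.739805; V(3,3) = max -> 2.847484
  V(2,0) = exp(-r*dt) * [p*21.310556 + (1-p)*14.750732] = 18.052239; exercise = 17.901974; V(2,0) = max -> 18.052239
  V(2,1) = exp(-r*dt) * [p*14.750732 + (1-p)*8.603735] = 11.714077; exercise = 11.540000; V(2,1) = max -> 11.714077
  V(2,2) = exp(-r*dt) * [p*8.603735 + (1-p)*2.847484] = 5.776689; exercise = 5.578401; V(2,2) = max -> 5.776689
  V(1,0) = exp(-r*dt) * [p*18.052239 + (1-p)*11.714077] = 14.912100; exercise = 14.669301; V(1,0) = max -> 14.912100
  V(1,1) = exp(-r*dt) * [p*11.714077 + (1-p)*5.776689] = 8.789034; exercise = 8.510767; V(1,1) = max -> 8.789034
  V(0,0) = exp(-r*dt) * [p*14.912100 + (1-p)*8.789034] = 11.886571; exercise = 11.540000; V(0,0) = max -> 11.886571

Answer: Price = V(0,0) = 11.8866


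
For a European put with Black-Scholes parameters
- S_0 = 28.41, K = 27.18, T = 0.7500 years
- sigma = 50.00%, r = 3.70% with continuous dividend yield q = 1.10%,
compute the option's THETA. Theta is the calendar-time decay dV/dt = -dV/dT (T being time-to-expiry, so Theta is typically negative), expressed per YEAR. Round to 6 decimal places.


d1 = 0.3637532720; d2 = -0.0692594299
phi(d1) = 0.3734030967; exp(-qT) = 0.9917839379; exp(-rT) = 0.9726314943
Theta = -S*exp(-qT)*phi(d1)*sigma/(2*sqrt(T)) + r*K*exp(-rT)*N(-d2) - q*S*exp(-qT)*N(-d1)
N(-d1) = 0.3580211295; N(-d2) = 0.5276084408; sqrt(T) = 0.8660254038
Term 1 = -28.4100 * 0.9917839379 * 0.3734030967 * 0.5000 / (2 * 0.8660254038) = -3.0372154229
Term 2 = 0.0370 * 27.1800 * 0.9726314943 * 0.5276084408 = 0.5160731204
Term 3 = -0.0110 * 28.4100 * 0.9917839379 * 0.3580211295 = -0.1109659276
Theta = -3.0372154229 + (0.5160731204) + (-0.1109659276) = -2.632108

Answer: Theta = -2.632108


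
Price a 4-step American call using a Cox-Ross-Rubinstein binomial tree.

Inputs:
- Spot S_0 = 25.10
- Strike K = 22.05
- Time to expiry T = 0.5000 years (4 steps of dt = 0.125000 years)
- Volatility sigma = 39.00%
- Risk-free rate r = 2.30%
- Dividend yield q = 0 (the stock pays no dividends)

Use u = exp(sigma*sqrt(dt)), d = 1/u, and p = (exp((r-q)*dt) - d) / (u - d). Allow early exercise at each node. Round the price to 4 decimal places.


Answer: Price = V(0,0) = 4.6802

Derivation:
dt = T/N = 0.125000
u = exp(sigma*sqrt(dt)) = 1.147844; d = 1/u = 0.871198
p = (exp((r-q)*dt) - d) / (u - d) = 0.475990
Discount per step: exp(-r*dt) = 0.997129
Stock lattice S(k, i) with i counting down-moves:
  k=0: S(0,0) = 25.1000
  k=1: S(1,0) = 28.8109; S(1,1) = 21.8671
  k=2: S(2,0) = 33.0704; S(2,1) = 25.1000; S(2,2) = 19.0506
  k=3: S(3,0) = 37.9597; S(3,1) = 28.8109; S(3,2) = 21.8671; S(3,3) = 16.5968
  k=4: S(4,0) = 43.5718; S(4,1) = 33.0704; S(4,2) = 25.1000; S(4,3) = 19.0506; S(4,4) = 14.4591
Terminal payoffs V(N, i) = max(S_T - K, 0):
  V(4,0) = 21.521843; V(4,1) = 11.020429; V(4,2) = 3.050000; V(4,3) = 0.000000; V(4,4) = 0.000000
Backward induction: V(k, i) = exp(-r*dt) * [p * V(k+1, i) + (1-p) * V(k+1, i+1)]; then take max(V_cont, immediate exercise) for American.
  V(3,0) = exp(-r*dt) * [p*21.521843 + (1-p)*11.020429] = 15.973012; exercise = 15.909709; V(3,0) = max -> 15.973012
  V(3,1) = exp(-r*dt) * [p*11.020429 + (1-p)*3.050000] = 6.824199; exercise = 6.760897; V(3,1) = max -> 6.824199
  V(3,2) = exp(-r*dt) * [p*3.050000 + (1-p)*0.000000] = 1.447603; exercise = 0.000000; V(3,2) = max -> 1.447603
  V(3,3) = exp(-r*dt) * [p*0.000000 + (1-p)*0.000000] = 0.000000; exercise = 0.000000; V(3,3) = max -> 0.000000
  V(2,0) = exp(-r*dt) * [p*15.973012 + (1-p)*6.824199] = 11.146852; exercise = 11.020429; V(2,0) = max -> 11.146852
  V(2,1) = exp(-r*dt) * [p*6.824199 + (1-p)*1.447603] = 3.995308; exercise = 3.050000; V(2,1) = max -> 3.995308
  V(2,2) = exp(-r*dt) * [p*1.447603 + (1-p)*0.000000] = 0.687067; exercise = 0.000000; V(2,2) = max -> 0.687067
  V(1,0) = exp(-r*dt) * [p*11.146852 + (1-p)*3.995308] = 7.378131; exercise = 6.760897; V(1,0) = max -> 7.378131
  V(1,1) = exp(-r*dt) * [p*3.995308 + (1-p)*0.687067] = 2.255264; exercise = 0.000000; V(1,1) = max -> 2.255264
  V(0,0) = exp(-r*dt) * [p*7.378131 + (1-p)*2.255264] = 4.680224; exercise = 3.050000; V(0,0) = max -> 4.680224


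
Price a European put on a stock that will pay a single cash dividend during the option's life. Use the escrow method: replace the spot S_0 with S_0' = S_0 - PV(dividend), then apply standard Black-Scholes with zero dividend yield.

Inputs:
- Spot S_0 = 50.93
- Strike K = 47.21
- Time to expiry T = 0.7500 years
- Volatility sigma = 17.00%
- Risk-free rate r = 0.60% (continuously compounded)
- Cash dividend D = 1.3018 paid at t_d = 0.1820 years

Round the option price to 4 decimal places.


Answer: Price = 1.7108

Derivation:
PV(D) = D * exp(-r * t_d) = 1.3018 * 0.99890860 = 1.30037921
S_0' = S_0 - PV(D) = 50.9300 - 1.30037921 = 49.62962079
d1 = (ln(S_0'/K) + (r + sigma^2/2)*T) / (sigma*sqrt(T)) = 0.44367408
d2 = d1 - sigma*sqrt(T) = 0.29644976
exp(-rT) = 0.99551011
N(-d1) = 0.32863912; N(-d2) = 0.38344331
P = K * exp(-rT) * N(-d2) - S_0' * N(-d1) = 47.2100 * 0.99551011 * 0.38344331 - 49.62962079 * 0.32863912 = 1.7108


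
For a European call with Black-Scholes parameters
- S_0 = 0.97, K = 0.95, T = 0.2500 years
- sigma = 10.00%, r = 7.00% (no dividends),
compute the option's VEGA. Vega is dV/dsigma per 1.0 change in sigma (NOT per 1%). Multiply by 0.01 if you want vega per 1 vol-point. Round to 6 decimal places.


d1 = 0.7916817381; d2 = 0.7416817381
phi(d1) = 0.2916156764; exp(-qT) = 1.0000000000; exp(-rT) = 0.9826522357
Vega = S * exp(-qT) * phi(d1) * sqrt(T) = 0.9700 * 1.0000000000 * 0.2916156764 * 0.5000000000 = 0.141434

Answer: Vega = 0.141434


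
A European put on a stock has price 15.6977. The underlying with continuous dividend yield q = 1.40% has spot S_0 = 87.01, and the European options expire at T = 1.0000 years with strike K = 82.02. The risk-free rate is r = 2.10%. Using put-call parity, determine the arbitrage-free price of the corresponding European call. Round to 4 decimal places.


Put-call parity: C - P = S_0 * exp(-qT) - K * exp(-rT).
S_0 * exp(-qT) = 87.0100 * 0.98609754 = 85.80034733
K * exp(-rT) = 82.0200 * 0.97921896 = 80.31553947
C = P + S*exp(-qT) - K*exp(-rT)
C = 15.6977 + 85.80034733 - 80.31553947 = 21.1825

Answer: Call price = 21.1825


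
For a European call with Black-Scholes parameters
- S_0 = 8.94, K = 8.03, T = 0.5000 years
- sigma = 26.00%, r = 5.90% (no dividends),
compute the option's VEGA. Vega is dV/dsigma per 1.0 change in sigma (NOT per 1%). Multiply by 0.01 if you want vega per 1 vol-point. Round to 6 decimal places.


d1 = 0.8362955231; d2 = 0.6524477600
phi(d1) = 0.2812156028; exp(-qT) = 1.0000000000; exp(-rT) = 0.9709308776
Vega = S * exp(-qT) * phi(d1) * sqrt(T) = 8.9400 * 1.0000000000 * 0.2812156028 * 0.7071067812 = 1.777714

Answer: Vega = 1.777714


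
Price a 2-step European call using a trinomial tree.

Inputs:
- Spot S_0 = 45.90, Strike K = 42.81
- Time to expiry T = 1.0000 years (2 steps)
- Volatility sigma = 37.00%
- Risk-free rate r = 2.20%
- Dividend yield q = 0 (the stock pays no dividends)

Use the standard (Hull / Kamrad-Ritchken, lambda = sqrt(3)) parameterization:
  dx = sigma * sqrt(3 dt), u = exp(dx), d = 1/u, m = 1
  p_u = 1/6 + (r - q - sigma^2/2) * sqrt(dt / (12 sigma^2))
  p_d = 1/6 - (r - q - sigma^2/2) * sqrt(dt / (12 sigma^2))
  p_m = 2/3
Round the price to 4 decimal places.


dt = T/N = 0.500000; dx = sigma*sqrt(3*dt) = 0.453156
u = exp(dx) = 1.573269; d = 1/u = 0.635619
p_u = 0.141041, p_m = 0.666667, p_d = 0.192293
Discount per step: exp(-r*dt) = 0.989060
Stock lattice S(k, j) with j the centered position index:
  k=0: S(0,+0) = 45.9000
  k=1: S(1,-1) = 29.1749; S(1,+0) = 45.9000; S(1,+1) = 72.2130
  k=2: S(2,-2) = 18.5441; S(2,-1) = 29.1749; S(2,+0) = 45.9000; S(2,+1) = 72.2130; S(2,+2) = 113.6105
Terminal payoffs V(N, j) = max(S_T - K, 0):
  V(2,-2) = 0.000000; V(2,-1) = 0.000000; V(2,+0) = 3.090000; V(2,+1) = 29.403046; V(2,+2) = 70.800544
Backward induction: V(k, j) = exp(-r*dt) * [p_u * V(k+1, j+1) + p_m * V(k+1, j) + p_d * V(k+1, j-1)]
  V(1,-1) = exp(-r*dt) * [p_u*3.090000 + p_m*0.000000 + p_d*0.000000] = 0.431048
  V(1,+0) = exp(-r*dt) * [p_u*29.403046 + p_m*3.090000 + p_d*0.000000] = 6.139126
  V(1,+1) = exp(-r*dt) * [p_u*70.800544 + p_m*29.403046 + p_d*3.090000] = 29.851798
  V(0,+0) = exp(-r*dt) * [p_u*29.851798 + p_m*6.139126 + p_d*0.431048] = 8.294220

Answer: Price = V(0,0) = 8.2942


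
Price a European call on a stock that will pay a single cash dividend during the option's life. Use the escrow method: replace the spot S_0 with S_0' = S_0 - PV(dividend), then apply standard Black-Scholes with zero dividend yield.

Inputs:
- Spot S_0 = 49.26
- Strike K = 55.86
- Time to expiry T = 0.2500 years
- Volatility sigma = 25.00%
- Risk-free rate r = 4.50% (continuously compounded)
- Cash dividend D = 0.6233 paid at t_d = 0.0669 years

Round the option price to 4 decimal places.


Answer: Price = 0.5214

Derivation:
PV(D) = D * exp(-r * t_d) = 0.6233 * 0.99699403 = 0.62142638
S_0' = S_0 - PV(D) = 49.2600 - 0.62142638 = 48.63857362
d1 = (ln(S_0'/K) + (r + sigma^2/2)*T) / (sigma*sqrt(T)) = -0.95495319
d2 = d1 - sigma*sqrt(T) = -1.07995319
exp(-rT) = 0.98881304
N(d1) = 0.16980069; N(d2) = 0.14008151
C = S_0' * N(d1) - K * exp(-rT) * N(d2) = 48.63857362 * 0.16980069 - 55.8600 * 0.98881304 * 0.14008151 = 0.5214


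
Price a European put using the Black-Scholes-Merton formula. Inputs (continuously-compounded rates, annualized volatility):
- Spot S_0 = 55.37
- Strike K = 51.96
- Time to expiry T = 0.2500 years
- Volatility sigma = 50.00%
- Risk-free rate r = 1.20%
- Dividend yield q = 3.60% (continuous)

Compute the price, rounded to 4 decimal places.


d1 = (ln(S/K) + (r - q + 0.5*sigma^2) * T) / (sigma * sqrt(T)) = 0.35525496
d2 = d1 - sigma * sqrt(T) = 0.10525496
exp(-rT) = 0.99700450; exp(-qT) = 0.99104038
P = K * exp(-rT) * N(-d2) - S_0 * exp(-qT) * N(-d1)
N(-d1) = 0.36119930; N(-d2) = 0.45808675
P = 51.9600 * 0.99700450 * 0.45808675 - 55.3700 * 0.99104038 * 0.36119930 = 3.9105

Answer: Price = 3.9105


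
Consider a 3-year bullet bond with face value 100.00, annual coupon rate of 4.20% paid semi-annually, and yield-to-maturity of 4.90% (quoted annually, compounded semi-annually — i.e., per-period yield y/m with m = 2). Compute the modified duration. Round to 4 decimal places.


Coupon per period c = face * coupon_rate / m = 2.100000
Periods per year m = 2; per-period yield y/m = 0.024500
Number of cashflows N = 6
Cashflows (t years, CF_t, discount factor 1/(1+y/m)^(m*t), PV):
  t = 0.5000: CF_t = 2.100000, DF = 0.976086, PV = 2.049780
  t = 1.0000: CF_t = 2.100000, DF = 0.952744, PV = 2.000762
  t = 1.5000: CF_t = 2.100000, DF = 0.929960, PV = 1.952915
  t = 2.0000: CF_t = 2.100000, DF = 0.907721, PV = 1.906213
  t = 2.5000: CF_t = 2.100000, DF = 0.886013, PV = 1.860628
  t = 3.0000: CF_t = 102.100000, DF = 0.864825, PV = 88.298630
Price P = sum_t PV_t = 98.068928
First compute Macaulay numerator sum_t t * PV_t:
  t * PV_t at t = 0.5000: 1.024890
  t * PV_t at t = 1.0000: 2.000762
  t * PV_t at t = 1.5000: 2.929373
  t * PV_t at t = 2.0000: 3.812426
  t * PV_t at t = 2.5000: 4.651569
  t * PV_t at t = 3.0000: 264.895890
Macaulay duration D = 279.314910 / 98.068928 = 2.848149
Modified duration = D / (1 + y/m) = 2.848149 / (1 + 0.024500) = 2.780038

Answer: Modified duration = 2.7800


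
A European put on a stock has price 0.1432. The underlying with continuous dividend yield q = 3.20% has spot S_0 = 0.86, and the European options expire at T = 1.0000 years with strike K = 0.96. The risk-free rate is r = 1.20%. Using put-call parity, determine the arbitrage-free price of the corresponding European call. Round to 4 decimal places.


Put-call parity: C - P = S_0 * exp(-qT) - K * exp(-rT).
S_0 * exp(-qT) = 0.8600 * 0.96850658 = 0.83291566
K * exp(-rT) = 0.9600 * 0.98807171 = 0.94854884
C = P + S*exp(-qT) - K*exp(-rT)
C = 0.1432 + 0.83291566 - 0.94854884 = 0.0276

Answer: Call price = 0.0276


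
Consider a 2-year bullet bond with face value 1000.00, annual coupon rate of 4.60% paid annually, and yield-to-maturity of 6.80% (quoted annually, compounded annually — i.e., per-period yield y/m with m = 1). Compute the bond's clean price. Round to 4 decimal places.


Coupon per period c = face * coupon_rate / m = 46.000000
Periods per year m = 1; per-period yield y/m = 0.068000
Number of cashflows N = 2
Cashflows (t years, CF_t, discount factor 1/(1+y/m)^(m*t), PV):
  t = 1.0000: CF_t = 46.000000, DF = 0.936330, PV = 43.071161
  t = 2.0000: CF_t = 1046.000000, DF = 0.876713, PV = 917.041900
Price P = sum_t PV_t = 960.113061

Answer: Price = 960.1131


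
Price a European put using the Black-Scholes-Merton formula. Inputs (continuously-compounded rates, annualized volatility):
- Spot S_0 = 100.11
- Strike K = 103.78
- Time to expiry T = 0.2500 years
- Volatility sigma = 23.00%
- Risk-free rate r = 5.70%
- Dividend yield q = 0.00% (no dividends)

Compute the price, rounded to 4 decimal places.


Answer: Price = 5.8243

Derivation:
d1 = (ln(S/K) + (r - q + 0.5*sigma^2) * T) / (sigma * sqrt(T)) = -0.13166254
d2 = d1 - sigma * sqrt(T) = -0.24666254
exp(-rT) = 0.98585105; exp(-qT) = 1.00000000
P = K * exp(-rT) * N(-d2) - S_0 * exp(-qT) * N(-d1)
N(-d1) = 0.55237439; N(-d2) = 0.59741530
P = 103.7800 * 0.98585105 * 0.59741530 - 100.1100 * 1.00000000 * 0.55237439 = 5.8243


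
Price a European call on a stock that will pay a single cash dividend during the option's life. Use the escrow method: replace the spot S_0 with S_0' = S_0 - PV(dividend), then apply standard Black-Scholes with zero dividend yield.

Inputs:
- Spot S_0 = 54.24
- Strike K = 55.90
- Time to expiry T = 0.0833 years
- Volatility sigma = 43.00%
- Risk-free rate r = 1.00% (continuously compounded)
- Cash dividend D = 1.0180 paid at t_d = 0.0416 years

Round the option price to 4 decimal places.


Answer: Price = 1.5841

Derivation:
PV(D) = D * exp(-r * t_d) = 1.0180 * 0.99958409 = 1.01757660
S_0' = S_0 - PV(D) = 54.2400 - 1.01757660 = 53.22242340
d1 = (ln(S_0'/K) + (r + sigma^2/2)*T) / (sigma*sqrt(T)) = -0.32674218
d2 = d1 - sigma*sqrt(T) = -0.45084766
exp(-rT) = 0.99916735
N(d1) = 0.37193145; N(d2) = 0.32604967
C = S_0' * N(d1) - K * exp(-rT) * N(d2) = 53.22242340 * 0.37193145 - 55.9000 * 0.99916735 * 0.32604967 = 1.5841


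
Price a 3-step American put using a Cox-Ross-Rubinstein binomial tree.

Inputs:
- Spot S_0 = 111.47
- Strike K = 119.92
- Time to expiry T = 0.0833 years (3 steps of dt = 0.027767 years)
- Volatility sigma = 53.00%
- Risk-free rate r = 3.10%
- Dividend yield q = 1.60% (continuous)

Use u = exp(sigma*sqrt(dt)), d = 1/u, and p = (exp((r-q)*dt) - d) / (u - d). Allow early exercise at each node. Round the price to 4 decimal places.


Answer: Price = V(0,0) = 11.7698

Derivation:
dt = T/N = 0.027767
u = exp(sigma*sqrt(dt)) = 1.092333; d = 1/u = 0.915472
p = (exp((r-q)*dt) - d) / (u - d) = 0.480291
Discount per step: exp(-r*dt) = 0.999140
Stock lattice S(k, i) with i counting down-moves:
  k=0: S(0,0) = 111.4700
  k=1: S(1,0) = 121.7623; S(1,1) = 102.0476
  k=2: S(2,0) = 133.0050; S(2,1) = 111.4700; S(2,2) = 93.4217
  k=3: S(3,0) = 145.2857; S(3,1) = 121.7623; S(3,2) = 102.0476; S(3,3) = 85.5250
Terminal payoffs V(N, i) = max(K - S_T, 0):
  V(3,0) = 0.000000; V(3,1) = 0.000000; V(3,2) = 17.872353; V(3,3) = 34.395020
Backward induction: V(k, i) = exp(-r*dt) * [p * V(k+1, i) + (1-p) * V(k+1, i+1)]; then take max(V_cont, immediate exercise) for American.
  V(2,0) = exp(-r*dt) * [p*0.000000 + (1-p)*0.000000] = 0.000000; exercise = 0.000000; V(2,0) = max -> 0.000000
  V(2,1) = exp(-r*dt) * [p*0.000000 + (1-p)*17.872353] = 9.280433; exercise = 8.450000; V(2,1) = max -> 9.280433
  V(2,2) = exp(-r*dt) * [p*17.872353 + (1-p)*34.395020] = 26.436568; exercise = 26.498252; V(2,2) = max -> 26.498252
  V(1,0) = exp(-r*dt) * [p*0.000000 + (1-p)*9.280433] = 4.818976; exercise = 0.000000; V(1,0) = max -> 4.818976
  V(1,1) = exp(-r*dt) * [p*9.280433 + (1-p)*26.498252] = 18.213007; exercise = 17.872353; V(1,1) = max -> 18.213007
  V(0,0) = exp(-r*dt) * [p*4.818976 + (1-p)*18.213007] = 11.769841; exercise = 8.450000; V(0,0) = max -> 11.769841
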